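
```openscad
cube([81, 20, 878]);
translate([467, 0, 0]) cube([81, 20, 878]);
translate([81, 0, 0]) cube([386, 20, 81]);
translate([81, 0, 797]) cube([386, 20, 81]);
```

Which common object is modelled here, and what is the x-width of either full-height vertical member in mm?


A picture frame. The border width is 81 mm.

Four thin pieces enclosing a rectangular opening — a picture frame. The two full-height stiles are 878 mm tall; the top rail sits at z = 797 and is 81 mm tall, so the border above the opening is 878 − 797 = 81 mm, matching the stile x-width.


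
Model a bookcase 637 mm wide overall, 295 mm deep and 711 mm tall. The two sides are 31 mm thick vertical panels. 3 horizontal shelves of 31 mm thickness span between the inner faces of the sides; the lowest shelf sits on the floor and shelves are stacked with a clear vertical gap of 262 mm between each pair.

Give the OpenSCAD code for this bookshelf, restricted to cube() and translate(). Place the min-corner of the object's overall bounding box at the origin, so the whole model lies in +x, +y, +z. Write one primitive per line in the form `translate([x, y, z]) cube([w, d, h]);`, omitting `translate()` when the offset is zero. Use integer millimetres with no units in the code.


cube([31, 295, 711]);
translate([606, 0, 0]) cube([31, 295, 711]);
translate([31, 0, 0]) cube([575, 295, 31]);
translate([31, 0, 293]) cube([575, 295, 31]);
translate([31, 0, 586]) cube([575, 295, 31]);


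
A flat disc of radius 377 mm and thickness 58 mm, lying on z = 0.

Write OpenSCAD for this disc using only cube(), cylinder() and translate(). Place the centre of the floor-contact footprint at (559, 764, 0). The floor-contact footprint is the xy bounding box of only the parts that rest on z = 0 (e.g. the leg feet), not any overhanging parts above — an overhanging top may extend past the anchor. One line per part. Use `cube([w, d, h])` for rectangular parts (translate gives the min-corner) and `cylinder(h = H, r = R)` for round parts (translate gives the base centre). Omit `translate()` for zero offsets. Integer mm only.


translate([559, 764, 0]) cylinder(h = 58, r = 377);


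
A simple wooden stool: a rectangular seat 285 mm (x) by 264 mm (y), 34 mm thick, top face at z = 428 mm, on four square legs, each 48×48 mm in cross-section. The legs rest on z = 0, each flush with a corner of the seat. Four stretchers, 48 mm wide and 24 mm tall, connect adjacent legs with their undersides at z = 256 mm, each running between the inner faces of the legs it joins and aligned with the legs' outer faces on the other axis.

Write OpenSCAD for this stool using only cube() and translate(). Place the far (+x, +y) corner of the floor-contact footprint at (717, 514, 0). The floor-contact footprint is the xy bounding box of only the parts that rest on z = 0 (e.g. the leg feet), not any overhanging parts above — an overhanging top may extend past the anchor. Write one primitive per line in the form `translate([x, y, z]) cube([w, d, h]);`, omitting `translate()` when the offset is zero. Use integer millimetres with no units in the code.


translate([432, 250, 394]) cube([285, 264, 34]);
translate([432, 250, 0]) cube([48, 48, 394]);
translate([669, 250, 0]) cube([48, 48, 394]);
translate([432, 466, 0]) cube([48, 48, 394]);
translate([669, 466, 0]) cube([48, 48, 394]);
translate([480, 250, 256]) cube([189, 48, 24]);
translate([480, 466, 256]) cube([189, 48, 24]);
translate([432, 298, 256]) cube([48, 168, 24]);
translate([669, 298, 256]) cube([48, 168, 24]);


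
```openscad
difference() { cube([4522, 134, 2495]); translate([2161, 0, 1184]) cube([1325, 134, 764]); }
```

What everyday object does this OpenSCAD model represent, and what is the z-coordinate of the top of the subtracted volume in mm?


A wall with a window opening. The window head height is 1948 mm.

A wall with a rectangular opening subtracted — a window. Sill at z = 1184, opening 764 mm tall, so the head is at 1184 + 764 = 1948 mm.


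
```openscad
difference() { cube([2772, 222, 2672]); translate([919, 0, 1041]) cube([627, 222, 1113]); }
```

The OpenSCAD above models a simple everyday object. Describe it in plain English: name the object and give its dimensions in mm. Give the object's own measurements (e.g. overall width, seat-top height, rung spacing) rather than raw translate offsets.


A wall 2772 mm long (x), 222 mm thick (y), 2672 mm tall, with a rectangular window opening cut through it. The opening is 627 mm wide and 1113 mm tall; its sill is at z = 1041 mm and its near (−x) edge is 919 mm from the wall's −x end. The opening passes through the full wall thickness.


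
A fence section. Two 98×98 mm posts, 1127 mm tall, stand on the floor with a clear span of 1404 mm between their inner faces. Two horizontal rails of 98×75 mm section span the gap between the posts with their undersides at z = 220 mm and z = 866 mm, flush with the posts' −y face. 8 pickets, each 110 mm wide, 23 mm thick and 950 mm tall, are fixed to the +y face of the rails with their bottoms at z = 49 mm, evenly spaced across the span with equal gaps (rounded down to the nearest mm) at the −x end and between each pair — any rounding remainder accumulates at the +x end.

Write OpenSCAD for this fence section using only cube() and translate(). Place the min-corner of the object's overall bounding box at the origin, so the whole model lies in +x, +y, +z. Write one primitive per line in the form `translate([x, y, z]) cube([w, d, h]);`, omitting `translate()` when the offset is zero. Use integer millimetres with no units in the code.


cube([98, 98, 1127]);
translate([1502, 0, 0]) cube([98, 98, 1127]);
translate([98, 0, 220]) cube([1404, 98, 75]);
translate([98, 0, 866]) cube([1404, 98, 75]);
translate([156, 98, 49]) cube([110, 23, 950]);
translate([324, 98, 49]) cube([110, 23, 950]);
translate([492, 98, 49]) cube([110, 23, 950]);
translate([660, 98, 49]) cube([110, 23, 950]);
translate([828, 98, 49]) cube([110, 23, 950]);
translate([996, 98, 49]) cube([110, 23, 950]);
translate([1164, 98, 49]) cube([110, 23, 950]);
translate([1332, 98, 49]) cube([110, 23, 950]);


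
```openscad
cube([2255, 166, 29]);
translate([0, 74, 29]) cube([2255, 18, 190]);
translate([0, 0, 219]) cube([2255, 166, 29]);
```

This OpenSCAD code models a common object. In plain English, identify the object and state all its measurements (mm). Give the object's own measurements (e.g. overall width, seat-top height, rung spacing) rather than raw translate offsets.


An I-beam lying along x, 2255 mm long. Overall section height 248 mm. Two flanges 166 mm wide (y) and 29 mm thick, one on the floor and one at the top; a web 18 mm thick runs between them, centred on the flange width.


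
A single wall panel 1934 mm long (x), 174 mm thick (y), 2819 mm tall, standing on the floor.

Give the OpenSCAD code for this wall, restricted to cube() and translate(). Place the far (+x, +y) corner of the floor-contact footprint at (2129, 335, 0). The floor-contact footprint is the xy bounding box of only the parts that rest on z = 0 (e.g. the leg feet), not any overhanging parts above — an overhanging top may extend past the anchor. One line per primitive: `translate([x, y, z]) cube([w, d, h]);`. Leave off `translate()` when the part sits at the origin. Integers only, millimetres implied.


translate([195, 161, 0]) cube([1934, 174, 2819]);


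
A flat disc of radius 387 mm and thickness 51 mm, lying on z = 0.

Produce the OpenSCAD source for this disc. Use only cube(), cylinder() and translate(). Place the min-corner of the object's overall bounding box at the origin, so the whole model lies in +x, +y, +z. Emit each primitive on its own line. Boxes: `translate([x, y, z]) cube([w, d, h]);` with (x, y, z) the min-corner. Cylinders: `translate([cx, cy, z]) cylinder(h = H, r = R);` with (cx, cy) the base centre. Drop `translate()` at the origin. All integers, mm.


translate([387, 387, 0]) cylinder(h = 51, r = 387);


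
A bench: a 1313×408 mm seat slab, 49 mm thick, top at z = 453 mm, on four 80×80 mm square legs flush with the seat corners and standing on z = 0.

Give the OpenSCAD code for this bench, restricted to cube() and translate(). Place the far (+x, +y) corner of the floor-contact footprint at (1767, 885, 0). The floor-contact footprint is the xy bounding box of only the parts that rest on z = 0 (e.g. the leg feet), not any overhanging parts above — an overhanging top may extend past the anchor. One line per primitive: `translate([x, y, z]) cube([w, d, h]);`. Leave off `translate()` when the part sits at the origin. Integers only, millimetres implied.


translate([454, 477, 404]) cube([1313, 408, 49]);
translate([454, 477, 0]) cube([80, 80, 404]);
translate([454, 805, 0]) cube([80, 80, 404]);
translate([1687, 477, 0]) cube([80, 80, 404]);
translate([1687, 805, 0]) cube([80, 80, 404]);


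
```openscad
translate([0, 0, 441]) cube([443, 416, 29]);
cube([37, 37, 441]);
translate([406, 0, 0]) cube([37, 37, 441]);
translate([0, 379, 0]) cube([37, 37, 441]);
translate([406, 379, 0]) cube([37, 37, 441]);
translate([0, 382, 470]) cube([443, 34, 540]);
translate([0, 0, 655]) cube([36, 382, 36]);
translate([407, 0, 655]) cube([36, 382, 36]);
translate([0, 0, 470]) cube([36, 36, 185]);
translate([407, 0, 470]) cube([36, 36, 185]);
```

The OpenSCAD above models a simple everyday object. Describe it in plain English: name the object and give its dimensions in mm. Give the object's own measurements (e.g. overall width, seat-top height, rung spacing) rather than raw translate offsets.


A chair. The seat is a 443×416×29 mm slab with its top at z = 470 mm, on four 37×37 mm corner legs (flush with the seat edges, standing on z = 0). A flat backrest 34 mm thick, 540 mm tall, spans the full seat width and rises from the seat top along its +y edge, rear face flush with the rear of the seat. Two armrests of 36×36 mm section run along each side from the seat's front edge to the front of the backrest, top faces 221 mm above the seat top and outer faces flush with the seat's x-edges; a 36×36 mm post under the front of each armrest stands on the seat at the front corner.


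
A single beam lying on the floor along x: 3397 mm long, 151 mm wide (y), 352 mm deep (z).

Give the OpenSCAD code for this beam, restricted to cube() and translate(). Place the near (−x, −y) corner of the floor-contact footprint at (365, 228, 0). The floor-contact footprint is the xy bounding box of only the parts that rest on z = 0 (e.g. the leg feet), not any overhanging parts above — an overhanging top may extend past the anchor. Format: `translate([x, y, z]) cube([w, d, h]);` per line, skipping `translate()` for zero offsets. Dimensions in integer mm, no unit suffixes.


translate([365, 228, 0]) cube([3397, 151, 352]);


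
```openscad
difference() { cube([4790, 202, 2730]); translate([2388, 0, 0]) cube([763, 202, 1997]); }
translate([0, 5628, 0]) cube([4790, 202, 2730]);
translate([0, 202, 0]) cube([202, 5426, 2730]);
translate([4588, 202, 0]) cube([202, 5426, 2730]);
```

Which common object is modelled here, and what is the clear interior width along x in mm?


A single room. The interior width is 4386 mm.

Four walls enclosing a rectangle with a door in the front wall — a room. Outside width 4790 minus two 202 mm walls gives 4386 mm.


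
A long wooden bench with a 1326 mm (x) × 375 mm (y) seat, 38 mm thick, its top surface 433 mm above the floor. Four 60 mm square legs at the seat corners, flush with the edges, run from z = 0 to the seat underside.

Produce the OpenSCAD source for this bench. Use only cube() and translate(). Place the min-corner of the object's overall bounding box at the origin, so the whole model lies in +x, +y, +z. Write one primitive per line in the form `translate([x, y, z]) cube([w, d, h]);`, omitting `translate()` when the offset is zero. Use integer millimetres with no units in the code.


// leg_h = 433 − 38 = 395
translate([0, 0, 395]) cube([1326, 375, 38]);
cube([60, 60, 395]);
translate([0, 315, 0]) cube([60, 60, 395]);
translate([1266, 0, 0]) cube([60, 60, 395]);
translate([1266, 315, 0]) cube([60, 60, 395]);


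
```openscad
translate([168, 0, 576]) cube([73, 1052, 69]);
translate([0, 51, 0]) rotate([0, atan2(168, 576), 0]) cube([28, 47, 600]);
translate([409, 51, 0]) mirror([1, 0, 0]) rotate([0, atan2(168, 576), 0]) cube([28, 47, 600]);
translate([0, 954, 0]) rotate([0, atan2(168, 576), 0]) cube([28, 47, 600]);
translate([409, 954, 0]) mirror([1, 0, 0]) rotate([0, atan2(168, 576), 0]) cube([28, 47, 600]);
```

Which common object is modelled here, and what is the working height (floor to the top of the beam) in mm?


A sawhorse. The overall height is 645 mm.

A beam across two mirrored pairs of raked legs — a sawhorse. The beam's underside is at z = 576 (matching the legs' vertical rise in atan2(168, 576)) and the beam is 69 mm tall, so its top is at 576 + 69 = 645 mm. The raked legs top out at the beam's underside, so that is the highest point.


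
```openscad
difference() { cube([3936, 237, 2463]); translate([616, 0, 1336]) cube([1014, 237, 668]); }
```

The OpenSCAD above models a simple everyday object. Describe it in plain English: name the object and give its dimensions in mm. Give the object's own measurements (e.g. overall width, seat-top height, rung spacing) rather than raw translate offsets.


A wall 3936 mm long (x), 237 mm thick (y), 2463 mm tall, with a rectangular window opening cut through it. The opening is 1014 mm wide and 668 mm tall; its sill is at z = 1336 mm and its near (−x) edge is 616 mm from the wall's −x end. The opening passes through the full wall thickness.


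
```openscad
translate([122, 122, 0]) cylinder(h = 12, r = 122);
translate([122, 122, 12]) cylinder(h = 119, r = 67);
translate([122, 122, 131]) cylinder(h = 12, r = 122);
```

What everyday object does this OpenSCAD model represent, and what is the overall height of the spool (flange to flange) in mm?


A spool. The overall height is 143 mm.

Three coaxial cylinders, large–small–large — a spool. Two 12 mm flanges and a 119 mm core give 12 + 119 + 12 = 143 mm.


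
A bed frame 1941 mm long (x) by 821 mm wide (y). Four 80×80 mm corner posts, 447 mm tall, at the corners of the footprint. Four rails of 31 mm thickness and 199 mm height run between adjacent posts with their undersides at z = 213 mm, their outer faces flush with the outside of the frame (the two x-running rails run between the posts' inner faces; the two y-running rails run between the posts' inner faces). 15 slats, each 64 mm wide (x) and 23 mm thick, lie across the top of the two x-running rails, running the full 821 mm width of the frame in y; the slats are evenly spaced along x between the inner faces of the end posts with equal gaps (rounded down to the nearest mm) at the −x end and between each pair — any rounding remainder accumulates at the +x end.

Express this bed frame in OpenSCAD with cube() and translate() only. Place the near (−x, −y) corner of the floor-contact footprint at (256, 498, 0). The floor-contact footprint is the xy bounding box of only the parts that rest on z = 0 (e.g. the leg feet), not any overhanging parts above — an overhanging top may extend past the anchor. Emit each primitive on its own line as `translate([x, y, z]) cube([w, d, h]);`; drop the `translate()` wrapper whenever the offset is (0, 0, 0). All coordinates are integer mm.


translate([256, 498, 0]) cube([80, 80, 447]);
translate([256, 1239, 0]) cube([80, 80, 447]);
translate([2117, 498, 0]) cube([80, 80, 447]);
translate([2117, 1239, 0]) cube([80, 80, 447]);
translate([336, 498, 213]) cube([1781, 31, 199]);
translate([336, 1288, 213]) cube([1781, 31, 199]);
translate([256, 578, 213]) cube([31, 661, 199]);
translate([2166, 578, 213]) cube([31, 661, 199]);
translate([387, 498, 412]) cube([64, 821, 23]);
translate([502, 498, 412]) cube([64, 821, 23]);
translate([617, 498, 412]) cube([64, 821, 23]);
translate([732, 498, 412]) cube([64, 821, 23]);
translate([847, 498, 412]) cube([64, 821, 23]);
translate([962, 498, 412]) cube([64, 821, 23]);
translate([1077, 498, 412]) cube([64, 821, 23]);
translate([1192, 498, 412]) cube([64, 821, 23]);
translate([1307, 498, 412]) cube([64, 821, 23]);
translate([1422, 498, 412]) cube([64, 821, 23]);
translate([1537, 498, 412]) cube([64, 821, 23]);
translate([1652, 498, 412]) cube([64, 821, 23]);
translate([1767, 498, 412]) cube([64, 821, 23]);
translate([1882, 498, 412]) cube([64, 821, 23]);
translate([1997, 498, 412]) cube([64, 821, 23]);


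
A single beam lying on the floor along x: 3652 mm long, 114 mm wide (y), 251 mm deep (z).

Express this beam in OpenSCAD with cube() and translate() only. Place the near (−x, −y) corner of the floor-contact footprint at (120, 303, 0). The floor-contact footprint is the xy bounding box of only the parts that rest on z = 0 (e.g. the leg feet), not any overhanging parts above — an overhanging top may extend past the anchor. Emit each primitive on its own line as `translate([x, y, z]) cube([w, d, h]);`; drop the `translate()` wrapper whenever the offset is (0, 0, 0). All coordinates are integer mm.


translate([120, 303, 0]) cube([3652, 114, 251]);


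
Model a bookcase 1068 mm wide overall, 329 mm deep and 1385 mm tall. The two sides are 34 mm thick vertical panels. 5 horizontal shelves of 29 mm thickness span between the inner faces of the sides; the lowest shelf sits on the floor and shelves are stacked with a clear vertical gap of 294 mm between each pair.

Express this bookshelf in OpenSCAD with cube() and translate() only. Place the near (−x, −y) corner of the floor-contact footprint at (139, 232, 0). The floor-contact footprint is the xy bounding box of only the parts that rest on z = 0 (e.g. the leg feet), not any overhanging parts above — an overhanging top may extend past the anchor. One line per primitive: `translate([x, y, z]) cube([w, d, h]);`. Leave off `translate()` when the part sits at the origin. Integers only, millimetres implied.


translate([139, 232, 0]) cube([34, 329, 1385]);
translate([1173, 232, 0]) cube([34, 329, 1385]);
translate([173, 232, 0]) cube([1000, 329, 29]);
translate([173, 232, 323]) cube([1000, 329, 29]);
translate([173, 232, 646]) cube([1000, 329, 29]);
translate([173, 232, 969]) cube([1000, 329, 29]);
translate([173, 232, 1292]) cube([1000, 329, 29]);


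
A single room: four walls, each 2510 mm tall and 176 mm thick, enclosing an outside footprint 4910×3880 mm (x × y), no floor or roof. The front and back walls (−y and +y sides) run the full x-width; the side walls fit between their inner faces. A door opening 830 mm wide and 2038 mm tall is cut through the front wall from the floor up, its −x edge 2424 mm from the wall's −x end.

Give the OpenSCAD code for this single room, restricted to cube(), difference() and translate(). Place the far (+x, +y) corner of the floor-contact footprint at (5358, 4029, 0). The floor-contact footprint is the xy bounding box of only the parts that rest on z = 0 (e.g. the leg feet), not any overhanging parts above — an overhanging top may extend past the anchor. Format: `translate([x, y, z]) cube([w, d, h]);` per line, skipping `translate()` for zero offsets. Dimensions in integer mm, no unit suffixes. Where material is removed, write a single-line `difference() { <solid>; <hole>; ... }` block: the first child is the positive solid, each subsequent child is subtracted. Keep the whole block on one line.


difference() { translate([448, 149, 0]) cube([4910, 176, 2510]); translate([2872, 149, 0]) cube([830, 176, 2038]); }
translate([448, 3853, 0]) cube([4910, 176, 2510]);
translate([448, 325, 0]) cube([176, 3528, 2510]);
translate([5182, 325, 0]) cube([176, 3528, 2510]);


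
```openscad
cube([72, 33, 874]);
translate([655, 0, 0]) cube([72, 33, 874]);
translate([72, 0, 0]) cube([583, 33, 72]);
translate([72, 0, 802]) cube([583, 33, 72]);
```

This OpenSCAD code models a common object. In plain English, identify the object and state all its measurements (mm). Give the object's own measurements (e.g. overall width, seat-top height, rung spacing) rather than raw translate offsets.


A rectangular picture frame lying in the x–z plane (depth along y). The opening is 583 mm wide (x) by 730 mm tall (z), surrounded by a border 72 mm wide on all four sides. The frame is 33 mm deep and is made of two full-height vertical stiles with two horizontal rails fitted between them.


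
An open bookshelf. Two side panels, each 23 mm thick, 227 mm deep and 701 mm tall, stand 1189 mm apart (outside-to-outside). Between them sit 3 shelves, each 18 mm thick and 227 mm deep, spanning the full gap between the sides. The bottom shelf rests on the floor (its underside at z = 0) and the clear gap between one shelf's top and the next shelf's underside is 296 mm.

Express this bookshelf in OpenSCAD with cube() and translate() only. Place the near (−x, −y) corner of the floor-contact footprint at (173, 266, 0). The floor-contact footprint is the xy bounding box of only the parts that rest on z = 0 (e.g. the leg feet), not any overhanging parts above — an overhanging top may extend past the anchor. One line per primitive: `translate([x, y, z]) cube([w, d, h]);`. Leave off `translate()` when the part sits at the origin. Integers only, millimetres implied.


translate([173, 266, 0]) cube([23, 227, 701]);
translate([1339, 266, 0]) cube([23, 227, 701]);
translate([196, 266, 0]) cube([1143, 227, 18]);
translate([196, 266, 314]) cube([1143, 227, 18]);
translate([196, 266, 628]) cube([1143, 227, 18]);


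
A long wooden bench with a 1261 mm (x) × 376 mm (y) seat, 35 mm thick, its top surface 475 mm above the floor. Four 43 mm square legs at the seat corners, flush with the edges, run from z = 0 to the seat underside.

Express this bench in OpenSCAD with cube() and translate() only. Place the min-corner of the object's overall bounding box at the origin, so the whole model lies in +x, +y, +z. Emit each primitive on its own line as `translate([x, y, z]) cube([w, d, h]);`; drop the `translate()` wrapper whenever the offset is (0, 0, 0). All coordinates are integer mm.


// leg_h = 475 − 35 = 440
translate([0, 0, 440]) cube([1261, 376, 35]);
cube([43, 43, 440]);
translate([0, 333, 0]) cube([43, 43, 440]);
translate([1218, 0, 0]) cube([43, 43, 440]);
translate([1218, 333, 0]) cube([43, 43, 440]);


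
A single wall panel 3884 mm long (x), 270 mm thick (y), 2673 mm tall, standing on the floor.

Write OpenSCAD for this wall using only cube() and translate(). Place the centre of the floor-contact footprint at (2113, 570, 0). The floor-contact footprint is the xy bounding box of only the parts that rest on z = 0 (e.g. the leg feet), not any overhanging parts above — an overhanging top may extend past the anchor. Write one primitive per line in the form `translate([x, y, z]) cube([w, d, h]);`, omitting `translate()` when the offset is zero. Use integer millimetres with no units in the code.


translate([171, 435, 0]) cube([3884, 270, 2673]);


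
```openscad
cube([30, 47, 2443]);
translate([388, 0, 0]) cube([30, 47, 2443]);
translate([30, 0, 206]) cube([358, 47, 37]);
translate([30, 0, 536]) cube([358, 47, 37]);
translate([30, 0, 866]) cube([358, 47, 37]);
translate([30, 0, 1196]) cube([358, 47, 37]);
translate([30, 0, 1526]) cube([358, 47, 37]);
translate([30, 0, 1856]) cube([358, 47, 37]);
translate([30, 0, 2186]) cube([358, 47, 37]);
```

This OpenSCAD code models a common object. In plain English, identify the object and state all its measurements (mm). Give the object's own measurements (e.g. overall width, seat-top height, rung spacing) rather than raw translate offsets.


A straight ladder. Two 30×47 mm vertical rails, 2443 mm tall, stand 418 mm apart (outside-to-outside) with their front faces coplanar on the −y side. 7 rungs, each 47 mm deep and 37 mm tall, span between the inner faces of the rails, front faces flush with the rails. The lowest rung's underside is at z = 206 mm and rungs are spaced 330 mm apart (underside to underside).


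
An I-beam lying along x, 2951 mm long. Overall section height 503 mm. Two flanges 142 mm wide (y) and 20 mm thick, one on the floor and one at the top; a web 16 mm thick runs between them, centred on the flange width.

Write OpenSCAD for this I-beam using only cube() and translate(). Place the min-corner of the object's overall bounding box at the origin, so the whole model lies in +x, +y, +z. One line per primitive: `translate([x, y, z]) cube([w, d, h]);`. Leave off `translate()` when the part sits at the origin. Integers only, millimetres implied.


cube([2951, 142, 20]);
translate([0, 63, 20]) cube([2951, 16, 463]);
translate([0, 0, 483]) cube([2951, 142, 20]);


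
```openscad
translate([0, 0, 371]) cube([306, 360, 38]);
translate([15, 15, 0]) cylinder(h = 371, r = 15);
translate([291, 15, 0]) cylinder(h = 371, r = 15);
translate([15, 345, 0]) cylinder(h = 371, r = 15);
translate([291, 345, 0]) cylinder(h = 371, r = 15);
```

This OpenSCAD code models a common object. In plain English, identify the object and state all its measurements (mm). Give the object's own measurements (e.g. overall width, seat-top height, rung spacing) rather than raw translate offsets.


A simple wooden stool: a rectangular seat 306 mm (x) by 360 mm (y), 38 mm thick, top face at z = 409 mm, on four round legs, each 30 mm in diameter. The legs rest on z = 0, each leg's axis is inset half a diameter from the nearest pair of seat edges (so the leg's bounding box is flush with the corner).


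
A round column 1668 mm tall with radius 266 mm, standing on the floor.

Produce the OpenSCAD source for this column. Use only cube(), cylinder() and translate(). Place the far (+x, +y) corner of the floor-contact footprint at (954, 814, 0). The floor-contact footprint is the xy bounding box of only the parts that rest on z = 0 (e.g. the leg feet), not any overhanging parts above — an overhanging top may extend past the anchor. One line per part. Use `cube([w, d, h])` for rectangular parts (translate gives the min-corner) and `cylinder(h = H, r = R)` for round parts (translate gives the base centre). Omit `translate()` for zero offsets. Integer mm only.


translate([688, 548, 0]) cylinder(h = 1668, r = 266);


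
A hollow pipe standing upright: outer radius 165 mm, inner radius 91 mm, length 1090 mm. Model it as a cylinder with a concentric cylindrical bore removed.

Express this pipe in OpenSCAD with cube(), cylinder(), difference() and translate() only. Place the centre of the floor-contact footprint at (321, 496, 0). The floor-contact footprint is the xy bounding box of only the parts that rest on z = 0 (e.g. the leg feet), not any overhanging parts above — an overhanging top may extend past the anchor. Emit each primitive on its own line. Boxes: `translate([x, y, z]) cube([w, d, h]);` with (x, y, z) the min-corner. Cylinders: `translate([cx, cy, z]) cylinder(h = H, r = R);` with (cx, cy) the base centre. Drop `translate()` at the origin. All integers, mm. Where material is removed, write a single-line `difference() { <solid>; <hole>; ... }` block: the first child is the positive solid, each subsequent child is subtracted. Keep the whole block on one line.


difference() { translate([321, 496, 0]) cylinder(h = 1090, r = 165); translate([321, 496, 0]) cylinder(h = 1090, r = 91); }


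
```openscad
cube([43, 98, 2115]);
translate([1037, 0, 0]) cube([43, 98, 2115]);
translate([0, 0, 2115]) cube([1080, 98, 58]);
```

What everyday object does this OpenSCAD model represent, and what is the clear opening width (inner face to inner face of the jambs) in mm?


A door frame. The clear opening width is 994 mm.

Two 2115 mm tall posts with a header on top — a door frame. The left jamb is 43 mm wide at x = 0; the right jamb starts at x = 1037. The clear opening is 1037 − 43 = 994 mm.


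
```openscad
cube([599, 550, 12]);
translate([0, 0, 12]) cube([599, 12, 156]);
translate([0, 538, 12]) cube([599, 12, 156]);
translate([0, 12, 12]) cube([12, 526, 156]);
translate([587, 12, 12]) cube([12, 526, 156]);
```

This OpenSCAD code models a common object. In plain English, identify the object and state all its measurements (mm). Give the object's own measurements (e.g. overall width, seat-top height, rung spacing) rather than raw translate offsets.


An open-topped rectangular box: outside dimensions 599×550×168 mm, with a uniform wall and base thickness of 12 mm. The base is a full 599×550 slab on the floor; four walls sit on top of the base. The front and back walls (the −y and +y sides) span the full width; the two side walls fit between them.


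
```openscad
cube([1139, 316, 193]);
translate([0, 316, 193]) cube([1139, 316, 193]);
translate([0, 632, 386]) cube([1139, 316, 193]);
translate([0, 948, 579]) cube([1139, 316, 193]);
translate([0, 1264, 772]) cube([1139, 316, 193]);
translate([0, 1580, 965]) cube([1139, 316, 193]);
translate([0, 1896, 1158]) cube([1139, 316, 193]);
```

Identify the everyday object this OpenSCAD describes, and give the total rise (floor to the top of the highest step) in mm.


A staircase. The total rise is 1351 mm.

7 identical blocks, each offset up and back from the previous — a staircase. Each step is 193 mm tall and there are 7 of them, so the total rise is 7 × 193 = 1351 mm.


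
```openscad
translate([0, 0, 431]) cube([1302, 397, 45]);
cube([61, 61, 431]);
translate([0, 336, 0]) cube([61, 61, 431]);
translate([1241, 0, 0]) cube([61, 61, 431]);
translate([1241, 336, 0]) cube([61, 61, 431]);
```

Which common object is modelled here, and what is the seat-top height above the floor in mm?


A bench. The seat-top height is 476 mm.

A long slab on four corner posts — a bench. The slab sits at z = 431 with thickness 45, so the top is 431 + 45 = 476 mm.


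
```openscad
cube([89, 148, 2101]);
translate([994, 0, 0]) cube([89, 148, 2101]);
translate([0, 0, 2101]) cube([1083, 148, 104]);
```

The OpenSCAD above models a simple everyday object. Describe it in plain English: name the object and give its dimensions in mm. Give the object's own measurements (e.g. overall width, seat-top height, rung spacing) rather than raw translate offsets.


A door frame. The clear opening is 905 mm wide and 2101 mm high. Two 89 mm wide jambs, 148 mm deep, stand either side of the opening from the floor to the top of the opening. A 104 mm thick head sits across the top of both jambs, spanning the full outside width of the frame.


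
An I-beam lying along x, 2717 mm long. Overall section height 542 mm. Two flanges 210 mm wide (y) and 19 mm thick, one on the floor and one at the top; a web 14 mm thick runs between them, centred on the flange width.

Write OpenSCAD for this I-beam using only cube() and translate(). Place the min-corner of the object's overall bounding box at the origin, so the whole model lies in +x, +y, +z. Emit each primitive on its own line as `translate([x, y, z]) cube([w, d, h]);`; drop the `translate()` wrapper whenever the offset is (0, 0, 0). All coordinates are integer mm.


cube([2717, 210, 19]);
translate([0, 98, 19]) cube([2717, 14, 504]);
translate([0, 0, 523]) cube([2717, 210, 19]);


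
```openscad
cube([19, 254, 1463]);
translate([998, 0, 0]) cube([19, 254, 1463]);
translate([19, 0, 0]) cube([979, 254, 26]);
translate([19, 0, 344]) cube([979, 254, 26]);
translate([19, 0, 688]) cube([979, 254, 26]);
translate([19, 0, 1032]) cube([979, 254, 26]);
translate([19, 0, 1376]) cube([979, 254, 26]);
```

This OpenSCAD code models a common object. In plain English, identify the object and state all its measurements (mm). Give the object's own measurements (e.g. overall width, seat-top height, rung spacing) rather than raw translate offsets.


An open bookshelf. Two side panels, each 19 mm thick, 254 mm deep and 1463 mm tall, stand 1017 mm apart (outside-to-outside). Between them sit 5 shelves, each 26 mm thick and 254 mm deep, spanning the full gap between the sides. The bottom shelf rests on the floor (its underside at z = 0) and the clear gap between one shelf's top and the next shelf's underside is 318 mm.


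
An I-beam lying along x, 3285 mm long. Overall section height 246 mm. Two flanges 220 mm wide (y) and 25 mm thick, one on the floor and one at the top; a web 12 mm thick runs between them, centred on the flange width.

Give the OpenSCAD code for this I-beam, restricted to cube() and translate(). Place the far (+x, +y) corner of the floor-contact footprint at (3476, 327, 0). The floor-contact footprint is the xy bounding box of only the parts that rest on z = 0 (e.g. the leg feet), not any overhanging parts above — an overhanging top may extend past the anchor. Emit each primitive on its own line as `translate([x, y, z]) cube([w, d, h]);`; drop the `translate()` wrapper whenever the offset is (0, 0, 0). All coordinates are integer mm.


translate([191, 107, 0]) cube([3285, 220, 25]);
translate([191, 211, 25]) cube([3285, 12, 196]);
translate([191, 107, 221]) cube([3285, 220, 25]);


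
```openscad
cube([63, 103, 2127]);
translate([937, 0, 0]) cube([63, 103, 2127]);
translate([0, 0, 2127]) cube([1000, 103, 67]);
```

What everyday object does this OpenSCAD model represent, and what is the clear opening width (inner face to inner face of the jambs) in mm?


A door frame. The clear opening width is 874 mm.

Two 2127 mm tall posts with a header on top — a door frame. The left jamb is 63 mm wide at x = 0; the right jamb starts at x = 937. The clear opening is 937 − 63 = 874 mm.


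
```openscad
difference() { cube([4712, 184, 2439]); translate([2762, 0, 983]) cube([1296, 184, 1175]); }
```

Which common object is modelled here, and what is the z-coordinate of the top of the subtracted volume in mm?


A wall with a window opening. The window head height is 2158 mm.

A wall with a rectangular opening subtracted — a window. Sill at z = 983, opening 1175 mm tall, so the head is at 983 + 1175 = 2158 mm.


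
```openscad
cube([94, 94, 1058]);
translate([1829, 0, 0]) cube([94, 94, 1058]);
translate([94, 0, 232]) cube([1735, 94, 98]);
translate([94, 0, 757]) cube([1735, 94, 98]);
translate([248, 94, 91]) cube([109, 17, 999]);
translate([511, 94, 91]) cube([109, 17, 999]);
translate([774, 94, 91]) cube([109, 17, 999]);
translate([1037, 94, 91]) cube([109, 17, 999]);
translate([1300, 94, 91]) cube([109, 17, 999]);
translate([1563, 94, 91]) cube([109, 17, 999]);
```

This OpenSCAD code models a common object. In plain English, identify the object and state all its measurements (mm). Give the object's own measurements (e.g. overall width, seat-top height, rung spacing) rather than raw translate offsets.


A fence section. Two 94×94 mm posts, 1058 mm tall, stand on the floor with a clear span of 1735 mm between their inner faces. Two horizontal rails of 94×98 mm section span the gap between the posts with their undersides at z = 232 mm and z = 757 mm, flush with the posts' −y face. 6 pickets, each 109 mm wide, 17 mm thick and 999 mm tall, are fixed to the +y face of the rails with their bottoms at z = 91 mm, spaced across the span with a 154 mm gap after the −x post and between neighbouring pickets, with 157 mm left before the +x post.


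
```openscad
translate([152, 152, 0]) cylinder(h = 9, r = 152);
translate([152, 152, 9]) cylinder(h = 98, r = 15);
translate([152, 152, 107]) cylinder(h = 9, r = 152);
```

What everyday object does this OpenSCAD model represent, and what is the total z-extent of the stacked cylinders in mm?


A spool. The overall height is 116 mm.

Three coaxial cylinders, large–small–large — a spool. Two 9 mm flanges and a 98 mm core give 9 + 98 + 9 = 116 mm.


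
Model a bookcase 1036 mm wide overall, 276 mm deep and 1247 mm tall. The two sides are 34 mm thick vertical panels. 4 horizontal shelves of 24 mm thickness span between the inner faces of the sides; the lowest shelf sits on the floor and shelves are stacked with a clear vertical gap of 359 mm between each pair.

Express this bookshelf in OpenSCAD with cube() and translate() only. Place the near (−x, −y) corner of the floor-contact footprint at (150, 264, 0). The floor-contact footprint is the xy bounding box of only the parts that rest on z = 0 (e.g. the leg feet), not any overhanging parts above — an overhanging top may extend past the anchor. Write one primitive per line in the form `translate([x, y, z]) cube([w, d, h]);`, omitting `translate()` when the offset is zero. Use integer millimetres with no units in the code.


translate([150, 264, 0]) cube([34, 276, 1247]);
translate([1152, 264, 0]) cube([34, 276, 1247]);
translate([184, 264, 0]) cube([968, 276, 24]);
translate([184, 264, 383]) cube([968, 276, 24]);
translate([184, 264, 766]) cube([968, 276, 24]);
translate([184, 264, 1149]) cube([968, 276, 24]);


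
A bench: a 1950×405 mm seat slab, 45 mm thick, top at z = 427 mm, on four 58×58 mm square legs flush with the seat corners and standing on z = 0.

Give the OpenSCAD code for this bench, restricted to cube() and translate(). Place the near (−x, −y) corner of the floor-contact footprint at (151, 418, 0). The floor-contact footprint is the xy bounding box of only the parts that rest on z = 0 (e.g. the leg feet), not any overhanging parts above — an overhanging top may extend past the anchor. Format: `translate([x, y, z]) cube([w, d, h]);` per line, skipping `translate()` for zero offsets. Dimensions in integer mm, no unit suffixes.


translate([151, 418, 382]) cube([1950, 405, 45]);
translate([151, 418, 0]) cube([58, 58, 382]);
translate([151, 765, 0]) cube([58, 58, 382]);
translate([2043, 418, 0]) cube([58, 58, 382]);
translate([2043, 765, 0]) cube([58, 58, 382]);


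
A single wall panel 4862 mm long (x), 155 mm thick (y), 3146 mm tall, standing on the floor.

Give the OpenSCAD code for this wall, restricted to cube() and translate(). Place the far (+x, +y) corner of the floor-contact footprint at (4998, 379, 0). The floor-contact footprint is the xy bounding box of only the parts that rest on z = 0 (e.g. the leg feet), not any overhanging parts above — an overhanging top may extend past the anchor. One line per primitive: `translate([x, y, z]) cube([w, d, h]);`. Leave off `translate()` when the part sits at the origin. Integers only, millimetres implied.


translate([136, 224, 0]) cube([4862, 155, 3146]);


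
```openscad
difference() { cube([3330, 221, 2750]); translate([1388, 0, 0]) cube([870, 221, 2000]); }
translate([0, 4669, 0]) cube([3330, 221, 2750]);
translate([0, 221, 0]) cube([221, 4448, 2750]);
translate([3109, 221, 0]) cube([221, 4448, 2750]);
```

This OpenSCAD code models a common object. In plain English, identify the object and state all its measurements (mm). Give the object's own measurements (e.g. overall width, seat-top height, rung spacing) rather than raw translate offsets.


A single room: four walls, each 2750 mm tall and 221 mm thick, enclosing an outside footprint 3330×4890 mm (x × y), no floor or roof. The front and back walls (−y and +y sides) run the full x-width; the side walls fit between their inner faces. A door opening 870 mm wide and 2000 mm tall is cut through the front wall from the floor up, its −x edge 1388 mm from the wall's −x end.


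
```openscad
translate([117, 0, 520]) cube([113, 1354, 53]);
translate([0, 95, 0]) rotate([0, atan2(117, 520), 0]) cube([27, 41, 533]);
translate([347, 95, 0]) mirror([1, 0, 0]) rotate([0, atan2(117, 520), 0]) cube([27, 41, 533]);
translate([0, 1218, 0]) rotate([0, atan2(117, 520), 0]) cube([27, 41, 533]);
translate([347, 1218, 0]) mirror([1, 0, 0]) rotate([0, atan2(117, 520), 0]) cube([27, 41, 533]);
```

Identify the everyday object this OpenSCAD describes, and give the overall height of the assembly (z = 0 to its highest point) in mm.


A sawhorse. The overall height is 573 mm.

A beam across two mirrored pairs of raked legs — a sawhorse. The beam's underside is at z = 520 (matching the legs' vertical rise in atan2(117, 520)) and the beam is 53 mm tall, so its top is at 520 + 53 = 573 mm. The raked legs top out at the beam's underside, so that is the highest point.


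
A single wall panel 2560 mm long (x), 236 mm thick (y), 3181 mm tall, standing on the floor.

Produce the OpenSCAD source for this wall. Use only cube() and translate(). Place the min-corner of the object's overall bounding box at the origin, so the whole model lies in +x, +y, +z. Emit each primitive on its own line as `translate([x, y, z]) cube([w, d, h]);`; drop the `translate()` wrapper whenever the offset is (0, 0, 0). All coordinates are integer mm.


cube([2560, 236, 3181]);
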